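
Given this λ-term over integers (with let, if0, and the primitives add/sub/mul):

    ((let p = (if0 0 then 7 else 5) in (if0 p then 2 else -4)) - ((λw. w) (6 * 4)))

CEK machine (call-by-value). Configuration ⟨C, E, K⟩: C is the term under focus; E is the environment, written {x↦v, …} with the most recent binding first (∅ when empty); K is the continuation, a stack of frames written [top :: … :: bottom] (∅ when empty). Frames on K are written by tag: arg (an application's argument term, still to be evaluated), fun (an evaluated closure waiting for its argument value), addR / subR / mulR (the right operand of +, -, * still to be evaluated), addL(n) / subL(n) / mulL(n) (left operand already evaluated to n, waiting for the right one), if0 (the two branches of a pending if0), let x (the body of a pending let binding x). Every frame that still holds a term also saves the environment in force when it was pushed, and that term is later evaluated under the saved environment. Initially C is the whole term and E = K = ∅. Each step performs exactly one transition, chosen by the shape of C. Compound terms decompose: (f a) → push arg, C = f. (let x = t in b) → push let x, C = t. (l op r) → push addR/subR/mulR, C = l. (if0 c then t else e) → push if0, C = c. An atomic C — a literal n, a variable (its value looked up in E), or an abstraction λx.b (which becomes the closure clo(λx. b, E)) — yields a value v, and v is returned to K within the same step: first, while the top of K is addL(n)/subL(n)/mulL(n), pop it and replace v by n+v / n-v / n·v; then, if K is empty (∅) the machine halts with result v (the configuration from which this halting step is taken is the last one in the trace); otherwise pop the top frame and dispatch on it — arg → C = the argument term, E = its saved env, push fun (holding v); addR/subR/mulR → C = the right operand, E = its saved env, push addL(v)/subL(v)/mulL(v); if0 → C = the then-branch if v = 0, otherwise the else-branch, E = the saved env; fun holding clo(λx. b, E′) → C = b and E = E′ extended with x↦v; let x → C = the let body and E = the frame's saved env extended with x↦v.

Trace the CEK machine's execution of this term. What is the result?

Answer: -28

Derivation:
[0] ⟨C=((let p = (if0 0 then 7 else 5) in (if0 p then 2 else -4)) - ((λw. w) (6 * 4))); E=∅; K=∅⟩
[1] ⟨C=(let p = (if0 0 then 7 else 5) in (if0 p then 2 else -4)); E=∅; K=[subR]⟩
[2] ⟨C=(if0 0 then 7 else 5); E=∅; K=[let p :: subR]⟩
[3] ⟨C=0; E=∅; K=[if0 :: let p :: subR]⟩
[4] ⟨C=7; E=∅; K=[let p :: subR]⟩
[5] ⟨C=(if0 p then 2 else -4); E={p↦7}; K=[subR]⟩
[6] ⟨C=p; E={p↦7}; K=[if0 :: subR]⟩
[7] ⟨C=-4; E={p↦7}; K=[subR]⟩
[8] ⟨C=((λw. w) (6 * 4)); E=∅; K=[subL(-4)]⟩
[9] ⟨C=(λw. w); E=∅; K=[arg :: subL(-4)]⟩
[10] ⟨C=(6 * 4); E=∅; K=[fun :: subL(-4)]⟩
[11] ⟨C=6; E=∅; K=[mulR :: fun :: subL(-4)]⟩
[12] ⟨C=4; E=∅; K=[mulL(6) :: fun :: subL(-4)]⟩
[13] ⟨C=w; E={w↦24}; K=[subL(-4)]⟩
→ final value -28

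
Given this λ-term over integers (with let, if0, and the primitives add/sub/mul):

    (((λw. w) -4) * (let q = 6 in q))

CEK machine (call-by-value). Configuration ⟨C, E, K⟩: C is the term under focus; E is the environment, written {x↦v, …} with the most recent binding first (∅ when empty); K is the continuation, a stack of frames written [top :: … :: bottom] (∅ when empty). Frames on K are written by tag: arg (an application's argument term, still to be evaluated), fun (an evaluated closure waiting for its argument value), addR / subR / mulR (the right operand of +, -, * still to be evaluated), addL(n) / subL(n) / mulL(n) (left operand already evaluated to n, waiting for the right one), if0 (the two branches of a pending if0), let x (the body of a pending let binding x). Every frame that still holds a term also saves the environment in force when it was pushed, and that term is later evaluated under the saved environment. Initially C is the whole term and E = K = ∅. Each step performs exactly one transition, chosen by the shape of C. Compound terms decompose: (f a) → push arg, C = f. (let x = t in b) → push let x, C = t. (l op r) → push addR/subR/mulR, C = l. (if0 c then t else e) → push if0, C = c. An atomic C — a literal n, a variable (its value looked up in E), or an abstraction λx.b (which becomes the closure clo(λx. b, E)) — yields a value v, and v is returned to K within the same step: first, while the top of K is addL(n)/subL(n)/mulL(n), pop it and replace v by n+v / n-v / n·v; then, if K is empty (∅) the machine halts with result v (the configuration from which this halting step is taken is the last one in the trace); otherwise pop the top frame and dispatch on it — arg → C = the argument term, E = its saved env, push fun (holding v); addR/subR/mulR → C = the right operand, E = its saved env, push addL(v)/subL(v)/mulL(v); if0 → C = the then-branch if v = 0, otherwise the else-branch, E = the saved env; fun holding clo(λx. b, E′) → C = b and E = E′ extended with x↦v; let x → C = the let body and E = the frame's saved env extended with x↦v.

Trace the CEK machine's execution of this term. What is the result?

Answer: -24

Execution trace:
step 0: <C=(((λw. w) -4) * (let q = 6 in q)), E=∅, K=∅>
step 1: <C=((λw. w) -4), E=∅, K=[mulR]>
step 2: <C=(λw. w), E=∅, K=[arg :: mulR]>
step 3: <C=-4, E=∅, K=[fun :: mulR]>
step 4: <C=w, E={w↦-4}, K=[mulR]>
step 5: <C=(let q = 6 in q), E=∅, K=[mulL(-4)]>
step 6: <C=6, E=∅, K=[let q :: mulL(-4)]>
step 7: <C=q, E={q↦6}, K=[mulL(-4)]>
→ final value -24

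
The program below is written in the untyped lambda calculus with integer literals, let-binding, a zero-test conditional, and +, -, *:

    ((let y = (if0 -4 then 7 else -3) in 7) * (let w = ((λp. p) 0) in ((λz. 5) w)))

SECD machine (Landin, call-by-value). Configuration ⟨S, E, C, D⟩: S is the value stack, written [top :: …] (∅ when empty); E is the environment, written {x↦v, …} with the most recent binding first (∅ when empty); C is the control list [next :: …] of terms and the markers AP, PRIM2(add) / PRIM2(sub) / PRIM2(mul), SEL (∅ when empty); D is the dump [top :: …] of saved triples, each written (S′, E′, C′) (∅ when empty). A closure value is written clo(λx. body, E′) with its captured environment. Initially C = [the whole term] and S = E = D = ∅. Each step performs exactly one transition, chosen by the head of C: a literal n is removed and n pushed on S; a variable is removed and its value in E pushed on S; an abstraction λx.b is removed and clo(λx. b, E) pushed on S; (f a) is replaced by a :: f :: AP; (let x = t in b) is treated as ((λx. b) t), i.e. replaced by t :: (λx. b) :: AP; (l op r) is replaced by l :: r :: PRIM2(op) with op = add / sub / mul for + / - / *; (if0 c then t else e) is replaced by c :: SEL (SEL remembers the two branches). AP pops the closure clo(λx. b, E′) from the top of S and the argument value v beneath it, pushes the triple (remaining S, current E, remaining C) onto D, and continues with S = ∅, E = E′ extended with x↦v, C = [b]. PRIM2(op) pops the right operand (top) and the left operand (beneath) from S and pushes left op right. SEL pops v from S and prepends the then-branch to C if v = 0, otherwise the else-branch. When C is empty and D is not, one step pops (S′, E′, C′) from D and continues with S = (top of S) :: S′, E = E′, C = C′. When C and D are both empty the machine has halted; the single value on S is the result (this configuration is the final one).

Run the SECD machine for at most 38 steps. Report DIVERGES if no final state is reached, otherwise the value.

Answer: 35

Execution trace:
[0] <S=∅, E=∅, C=[((let y = (if0 -4 then 7 else -3) in 7) * (let w = ((λp. p) 0) in ((λz. 5) w)))], D=∅>
[1] <S=∅, E=∅, C=[(let y = (if0 -4 then 7 else -3) in 7) :: (let w = ((λp. p) 0) in ((λz. 5) w)) :: PRIM2(mul)], D=∅>
[2] <S=∅, E=∅, C=[(if0 -4 then 7 else -3) :: (λy. 7) :: AP :: (let w = ((λp. p) 0) in ((λz. 5) w)) :: PRIM2(mul)], D=∅>
[3] <S=∅, E=∅, C=[-4 :: SEL :: (λy. 7) :: AP :: (let w = ((λp. p) 0) in ((λz. 5) w)) :: PRIM2(mul)], D=∅>
[4] <S=[-4], E=∅, C=[SEL :: (λy. 7) :: AP :: (let w = ((λp. p) 0) in ((λz. 5) w)) :: PRIM2(mul)], D=∅>
[5] <S=∅, E=∅, C=[-3 :: (λy. 7) :: AP :: (let w = ((λp. p) 0) in ((λz. 5) w)) :: PRIM2(mul)], D=∅>
[6] <S=[-3], E=∅, C=[(λy. 7) :: AP :: (let w = ((λp. p) 0) in ((λz. 5) w)) :: PRIM2(mul)], D=∅>
[7] <S=[clo(λy. 7, ∅) :: -3], E=∅, C=[AP :: (let w = ((λp. p) 0) in ((λz. 5) w)) :: PRIM2(mul)], D=∅>
[8] <S=∅, E={y↦-3}, C=[7], D=[(∅, ∅, [(let w = ((λp. p) 0) in ((λz. 5) w)) :: PRIM2(mul)])]>
[9] <S=[7], E={y↦-3}, C=∅, D=[(∅, ∅, [(let w = ((λp. p) 0) in ((λz. 5) w)) :: PRIM2(mul)])]>
[10] <S=[7], E=∅, C=[(let w = ((λp. p) 0) in ((λz. 5) w)) :: PRIM2(mul)], D=∅>
[11] <S=[7], E=∅, C=[((λp. p) 0) :: (λw. ((λz. 5) w)) :: AP :: PRIM2(mul)], D=∅>
[12] <S=[7], E=∅, C=[0 :: (λp. p) :: AP :: (λw. ((λz. 5) w)) :: AP :: PRIM2(mul)], D=∅>
[13] <S=[0 :: 7], E=∅, C=[(λp. p) :: AP :: (λw. ((λz. 5) w)) :: AP :: PRIM2(mul)], D=∅>
[14] <S=[clo(λp. p, ∅) :: 0 :: 7], E=∅, C=[AP :: (λw. ((λz. 5) w)) :: AP :: PRIM2(mul)], D=∅>
[15] <S=∅, E={p↦0}, C=[p], D=[([7], ∅, [(λw. ((λz. 5) w)) :: AP :: PRIM2(mul)])]>
[16] <S=[0], E={p↦0}, C=∅, D=[([7], ∅, [(λw. ((λz. 5) w)) :: AP :: PRIM2(mul)])]>
[17] <S=[0 :: 7], E=∅, C=[(λw. ((λz. 5) w)) :: AP :: PRIM2(mul)], D=∅>
[18] <S=[clo(λw. ((λz. 5) w), ∅) :: 0 :: 7], E=∅, C=[AP :: PRIM2(mul)], D=∅>
[19] <S=∅, E={w↦0}, C=[((λz. 5) w)], D=[([7], ∅, [PRIM2(mul)])]>
[20] <S=∅, E={w↦0}, C=[w :: (λz. 5) :: AP], D=[([7], ∅, [PRIM2(mul)])]>
[21] <S=[0], E={w↦0}, C=[(λz. 5) :: AP], D=[([7], ∅, [PRIM2(mul)])]>
[22] <S=[clo(λz. 5, {w↦0}) :: 0], E={w↦0}, C=[AP], D=[([7], ∅, [PRIM2(mul)])]>
[23] <S=∅, E={z↦0, w↦0}, C=[5], D=[(∅, {w↦0}, ∅) :: ([7], ∅, [PRIM2(mul)])]>
[24] <S=[5], E={z↦0, w↦0}, C=∅, D=[(∅, {w↦0}, ∅) :: ([7], ∅, [PRIM2(mul)])]>
[25] <S=[5], E={w↦0}, C=∅, D=[([7], ∅, [PRIM2(mul)])]>
[26] <S=[5 :: 7], E=∅, C=[PRIM2(mul)], D=∅>
[27] <S=[35], E=∅, C=∅, D=∅>
→ final value 35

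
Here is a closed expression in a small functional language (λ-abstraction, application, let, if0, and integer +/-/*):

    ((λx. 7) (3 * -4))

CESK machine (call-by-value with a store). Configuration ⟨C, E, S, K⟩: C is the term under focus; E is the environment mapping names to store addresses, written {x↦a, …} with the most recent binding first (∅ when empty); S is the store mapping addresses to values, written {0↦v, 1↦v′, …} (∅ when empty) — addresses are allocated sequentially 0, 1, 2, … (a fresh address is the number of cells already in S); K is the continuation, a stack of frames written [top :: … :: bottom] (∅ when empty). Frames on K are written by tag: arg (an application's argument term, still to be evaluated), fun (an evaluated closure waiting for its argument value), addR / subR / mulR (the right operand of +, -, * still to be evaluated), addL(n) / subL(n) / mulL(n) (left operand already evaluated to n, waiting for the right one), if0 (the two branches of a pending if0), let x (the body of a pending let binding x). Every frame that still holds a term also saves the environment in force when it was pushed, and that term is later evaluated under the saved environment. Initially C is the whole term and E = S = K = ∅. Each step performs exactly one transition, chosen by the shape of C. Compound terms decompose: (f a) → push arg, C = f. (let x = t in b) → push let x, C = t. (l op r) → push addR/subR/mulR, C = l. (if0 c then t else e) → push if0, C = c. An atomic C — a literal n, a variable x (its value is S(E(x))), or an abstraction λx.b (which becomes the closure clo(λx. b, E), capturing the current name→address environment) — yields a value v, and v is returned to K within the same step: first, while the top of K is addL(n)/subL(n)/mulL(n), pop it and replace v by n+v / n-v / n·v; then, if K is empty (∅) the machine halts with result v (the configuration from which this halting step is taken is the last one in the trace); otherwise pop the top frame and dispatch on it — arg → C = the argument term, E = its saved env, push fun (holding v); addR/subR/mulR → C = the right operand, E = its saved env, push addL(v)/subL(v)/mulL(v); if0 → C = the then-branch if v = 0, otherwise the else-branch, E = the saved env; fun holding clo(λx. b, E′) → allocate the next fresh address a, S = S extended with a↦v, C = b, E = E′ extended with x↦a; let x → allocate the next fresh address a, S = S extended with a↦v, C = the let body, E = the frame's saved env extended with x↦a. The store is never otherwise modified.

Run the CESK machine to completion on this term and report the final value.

Answer: 7

Machine steps:
0. [C=((λx. 7) (3 * -4)) | E=∅ | S=∅ | K=∅]
1. [C=(λx. 7) | E=∅ | S=∅ | K=[arg]]
2. [C=(3 * -4) | E=∅ | S=∅ | K=[fun]]
3. [C=3 | E=∅ | S=∅ | K=[mulR :: fun]]
4. [C=-4 | E=∅ | S=∅ | K=[mulL(3) :: fun]]
5. [C=7 | E={x↦0} | S={0↦-12} | K=∅]
→ final value 7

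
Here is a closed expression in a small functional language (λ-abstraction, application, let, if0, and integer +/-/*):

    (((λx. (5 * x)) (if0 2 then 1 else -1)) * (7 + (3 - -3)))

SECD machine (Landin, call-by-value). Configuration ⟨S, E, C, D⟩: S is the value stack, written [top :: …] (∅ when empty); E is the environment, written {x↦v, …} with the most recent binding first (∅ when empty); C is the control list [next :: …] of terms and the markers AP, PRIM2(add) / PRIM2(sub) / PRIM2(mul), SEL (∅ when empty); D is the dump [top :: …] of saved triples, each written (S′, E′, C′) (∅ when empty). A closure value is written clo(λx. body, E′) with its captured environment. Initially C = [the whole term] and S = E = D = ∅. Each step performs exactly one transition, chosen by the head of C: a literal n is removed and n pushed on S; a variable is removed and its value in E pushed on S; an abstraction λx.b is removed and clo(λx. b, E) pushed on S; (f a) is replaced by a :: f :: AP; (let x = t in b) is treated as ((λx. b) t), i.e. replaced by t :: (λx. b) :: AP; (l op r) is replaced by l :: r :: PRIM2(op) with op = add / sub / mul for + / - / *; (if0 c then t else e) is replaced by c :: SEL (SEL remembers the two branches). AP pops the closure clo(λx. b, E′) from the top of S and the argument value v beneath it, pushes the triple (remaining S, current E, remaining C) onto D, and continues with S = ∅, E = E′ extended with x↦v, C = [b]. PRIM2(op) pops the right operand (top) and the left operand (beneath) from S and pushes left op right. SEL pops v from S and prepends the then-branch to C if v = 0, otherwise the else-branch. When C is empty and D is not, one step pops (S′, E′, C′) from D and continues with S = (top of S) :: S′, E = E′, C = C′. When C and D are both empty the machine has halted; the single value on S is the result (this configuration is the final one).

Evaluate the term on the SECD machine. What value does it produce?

step 0: <S=∅, E=∅, C=[(((λx. (5 * x)) (if0 2 then 1 else -1)) * (7 + (3 - -3)))], D=∅>
step 1: <S=∅, E=∅, C=[((λx. (5 * x)) (if0 2 then 1 else -1)) :: (7 + (3 - -3)) :: PRIM2(mul)], D=∅>
step 2: <S=∅, E=∅, C=[(if0 2 then 1 else -1) :: (λx. (5 * x)) :: AP :: (7 + (3 - -3)) :: PRIM2(mul)], D=∅>
step 3: <S=∅, E=∅, C=[2 :: SEL :: (λx. (5 * x)) :: AP :: (7 + (3 - -3)) :: PRIM2(mul)], D=∅>
step 4: <S=[2], E=∅, C=[SEL :: (λx. (5 * x)) :: AP :: (7 + (3 - -3)) :: PRIM2(mul)], D=∅>
step 5: <S=∅, E=∅, C=[-1 :: (λx. (5 * x)) :: AP :: (7 + (3 - -3)) :: PRIM2(mul)], D=∅>
step 6: <S=[-1], E=∅, C=[(λx. (5 * x)) :: AP :: (7 + (3 - -3)) :: PRIM2(mul)], D=∅>
step 7: <S=[clo(λx. (5 * x), ∅) :: -1], E=∅, C=[AP :: (7 + (3 - -3)) :: PRIM2(mul)], D=∅>
step 8: <S=∅, E={x↦-1}, C=[(5 * x)], D=[(∅, ∅, [(7 + (3 - -3)) :: PRIM2(mul)])]>
step 9: <S=∅, E={x↦-1}, C=[5 :: x :: PRIM2(mul)], D=[(∅, ∅, [(7 + (3 - -3)) :: PRIM2(mul)])]>
step 10: <S=[5], E={x↦-1}, C=[x :: PRIM2(mul)], D=[(∅, ∅, [(7 + (3 - -3)) :: PRIM2(mul)])]>
step 11: <S=[-1 :: 5], E={x↦-1}, C=[PRIM2(mul)], D=[(∅, ∅, [(7 + (3 - -3)) :: PRIM2(mul)])]>
step 12: <S=[-5], E={x↦-1}, C=∅, D=[(∅, ∅, [(7 + (3 - -3)) :: PRIM2(mul)])]>
step 13: <S=[-5], E=∅, C=[(7 + (3 - -3)) :: PRIM2(mul)], D=∅>
step 14: <S=[-5], E=∅, C=[7 :: (3 - -3) :: PRIM2(add) :: PRIM2(mul)], D=∅>
step 15: <S=[7 :: -5], E=∅, C=[(3 - -3) :: PRIM2(add) :: PRIM2(mul)], D=∅>
step 16: <S=[7 :: -5], E=∅, C=[3 :: -3 :: PRIM2(sub) :: PRIM2(add) :: PRIM2(mul)], D=∅>
step 17: <S=[3 :: 7 :: -5], E=∅, C=[-3 :: PRIM2(sub) :: PRIM2(add) :: PRIM2(mul)], D=∅>
step 18: <S=[-3 :: 3 :: 7 :: -5], E=∅, C=[PRIM2(sub) :: PRIM2(add) :: PRIM2(mul)], D=∅>
step 19: <S=[6 :: 7 :: -5], E=∅, C=[PRIM2(add) :: PRIM2(mul)], D=∅>
step 20: <S=[13 :: -5], E=∅, C=[PRIM2(mul)], D=∅>
step 21: <S=[-65], E=∅, C=∅, D=∅>
→ final value -65

Answer: -65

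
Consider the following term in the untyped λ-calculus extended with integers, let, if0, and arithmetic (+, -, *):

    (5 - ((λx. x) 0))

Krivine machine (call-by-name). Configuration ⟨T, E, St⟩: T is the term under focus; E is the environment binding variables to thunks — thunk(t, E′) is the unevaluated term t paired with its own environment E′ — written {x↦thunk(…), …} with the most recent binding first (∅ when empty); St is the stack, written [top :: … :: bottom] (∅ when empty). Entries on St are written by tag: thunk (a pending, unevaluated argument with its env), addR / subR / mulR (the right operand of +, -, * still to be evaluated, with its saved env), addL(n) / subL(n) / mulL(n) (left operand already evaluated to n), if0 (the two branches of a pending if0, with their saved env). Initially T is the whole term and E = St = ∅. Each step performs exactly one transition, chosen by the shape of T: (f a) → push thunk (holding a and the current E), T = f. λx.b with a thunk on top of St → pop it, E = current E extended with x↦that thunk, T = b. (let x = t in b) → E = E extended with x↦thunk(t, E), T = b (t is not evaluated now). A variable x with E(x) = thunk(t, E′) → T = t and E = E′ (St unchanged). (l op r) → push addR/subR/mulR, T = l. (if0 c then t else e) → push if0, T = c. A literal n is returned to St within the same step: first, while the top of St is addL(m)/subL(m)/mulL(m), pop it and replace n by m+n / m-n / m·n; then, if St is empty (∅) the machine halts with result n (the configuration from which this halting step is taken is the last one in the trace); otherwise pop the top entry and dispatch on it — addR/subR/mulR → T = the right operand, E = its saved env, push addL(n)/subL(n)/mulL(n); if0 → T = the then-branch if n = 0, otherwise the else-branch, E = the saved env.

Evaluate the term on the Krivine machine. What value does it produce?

[0] [T=(5 - ((λx. x) 0)) | E=∅ | St=∅]
[1] [T=5 | E=∅ | St=[subR]]
[2] [T=((λx. x) 0) | E=∅ | St=[subL(5)]]
[3] [T=(λx. x) | E=∅ | St=[thunk :: subL(5)]]
[4] [T=x | E={x↦thunk(0, ∅)} | St=[subL(5)]]
[5] [T=0 | E=∅ | St=[subL(5)]]
→ final value 5

Answer: 5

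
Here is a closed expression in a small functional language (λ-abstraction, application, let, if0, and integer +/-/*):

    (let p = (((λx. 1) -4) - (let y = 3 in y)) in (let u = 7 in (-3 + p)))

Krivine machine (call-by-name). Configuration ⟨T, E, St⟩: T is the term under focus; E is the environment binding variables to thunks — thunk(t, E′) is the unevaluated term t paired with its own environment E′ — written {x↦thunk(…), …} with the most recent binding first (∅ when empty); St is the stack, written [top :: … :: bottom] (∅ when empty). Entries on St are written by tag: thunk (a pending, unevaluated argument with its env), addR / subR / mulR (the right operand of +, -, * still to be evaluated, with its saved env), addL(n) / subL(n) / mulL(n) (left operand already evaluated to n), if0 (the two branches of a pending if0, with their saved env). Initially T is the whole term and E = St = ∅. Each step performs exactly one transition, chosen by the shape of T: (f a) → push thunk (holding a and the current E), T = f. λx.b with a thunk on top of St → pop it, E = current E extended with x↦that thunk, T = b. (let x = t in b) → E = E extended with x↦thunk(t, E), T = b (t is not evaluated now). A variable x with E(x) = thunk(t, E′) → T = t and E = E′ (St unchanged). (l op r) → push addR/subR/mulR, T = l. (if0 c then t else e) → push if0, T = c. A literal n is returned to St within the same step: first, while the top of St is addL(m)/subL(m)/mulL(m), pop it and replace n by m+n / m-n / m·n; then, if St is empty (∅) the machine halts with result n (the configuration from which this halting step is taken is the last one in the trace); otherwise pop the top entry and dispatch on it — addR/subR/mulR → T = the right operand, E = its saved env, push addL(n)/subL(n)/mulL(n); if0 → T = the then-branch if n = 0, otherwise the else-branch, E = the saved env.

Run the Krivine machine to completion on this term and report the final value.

Answer: -5

Execution trace:
step 0: [T=(let p = (((λx. 1) -4) - (let y = 3 in y)) in (let u = 7 in (-3 + p))) | E=∅ | St=∅]
step 1: [T=(let u = 7 in (-3 + p)) | E={p↦thunk((((λx. 1) -4) - (let y = 3 in y)), ∅)} | St=∅]
step 2: [T=(-3 + p) | E={u↦thunk(7, {p↦thunk((((λx. 1) -4) - (let y = 3 in y)), ∅)}), p↦thunk((((λx. 1) -4) - (let y = 3 in y)), ∅)} | St=∅]
step 3: [T=-3 | E={u↦thunk(7, {p↦thunk((((λx. 1) -4) - (let y = 3 in y)), ∅)}), p↦thunk((((λx. 1) -4) - (let y = 3 in y)), ∅)} | St=[addR]]
step 4: [T=p | E={u↦thunk(7, {p↦thunk((((λx. 1) -4) - (let y = 3 in y)), ∅)}), p↦thunk((((λx. 1) -4) - (let y = 3 in y)), ∅)} | St=[addL(-3)]]
step 5: [T=(((λx. 1) -4) - (let y = 3 in y)) | E=∅ | St=[addL(-3)]]
step 6: [T=((λx. 1) -4) | E=∅ | St=[subR :: addL(-3)]]
step 7: [T=(λx. 1) | E=∅ | St=[thunk :: subR :: addL(-3)]]
step 8: [T=1 | E={x↦thunk(-4, ∅)} | St=[subR :: addL(-3)]]
step 9: [T=(let y = 3 in y) | E=∅ | St=[subL(1) :: addL(-3)]]
step 10: [T=y | E={y↦thunk(3, ∅)} | St=[subL(1) :: addL(-3)]]
step 11: [T=3 | E=∅ | St=[subL(1) :: addL(-3)]]
→ final value -5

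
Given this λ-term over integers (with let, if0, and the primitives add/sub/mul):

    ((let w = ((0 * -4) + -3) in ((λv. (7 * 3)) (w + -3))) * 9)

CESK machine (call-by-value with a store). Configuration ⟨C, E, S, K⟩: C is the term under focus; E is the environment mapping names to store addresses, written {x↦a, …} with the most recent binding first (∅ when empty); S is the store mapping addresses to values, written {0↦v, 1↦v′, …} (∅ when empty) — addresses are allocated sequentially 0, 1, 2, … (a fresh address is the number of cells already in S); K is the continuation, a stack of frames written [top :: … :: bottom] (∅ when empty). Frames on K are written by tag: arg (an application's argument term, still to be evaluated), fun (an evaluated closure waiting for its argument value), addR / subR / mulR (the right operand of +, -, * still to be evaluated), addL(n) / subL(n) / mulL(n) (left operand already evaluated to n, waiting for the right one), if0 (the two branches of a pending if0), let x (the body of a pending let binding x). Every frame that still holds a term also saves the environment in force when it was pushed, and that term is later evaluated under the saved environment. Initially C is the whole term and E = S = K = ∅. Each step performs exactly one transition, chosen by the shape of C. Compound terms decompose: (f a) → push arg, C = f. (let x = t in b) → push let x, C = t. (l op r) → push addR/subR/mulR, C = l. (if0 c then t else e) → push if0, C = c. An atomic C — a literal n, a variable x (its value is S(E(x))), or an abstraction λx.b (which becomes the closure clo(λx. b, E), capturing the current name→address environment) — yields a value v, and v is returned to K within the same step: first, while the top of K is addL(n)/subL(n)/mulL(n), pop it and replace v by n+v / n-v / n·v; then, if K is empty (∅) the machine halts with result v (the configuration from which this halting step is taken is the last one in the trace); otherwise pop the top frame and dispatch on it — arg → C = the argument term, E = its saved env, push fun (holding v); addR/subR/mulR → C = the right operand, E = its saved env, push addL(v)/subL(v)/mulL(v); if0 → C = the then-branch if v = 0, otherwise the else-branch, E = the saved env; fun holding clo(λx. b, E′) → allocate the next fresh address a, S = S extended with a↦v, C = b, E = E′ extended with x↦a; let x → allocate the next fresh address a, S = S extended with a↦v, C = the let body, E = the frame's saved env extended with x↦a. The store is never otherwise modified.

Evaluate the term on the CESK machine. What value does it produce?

t=0: [C=((let w = ((0 * -4) + -3) in ((λv. (7 * 3)) (w + -3))) * 9) | E=∅ | S=∅ | K=∅]
t=1: [C=(let w = ((0 * -4) + -3) in ((λv. (7 * 3)) (w + -3))) | E=∅ | S=∅ | K=[mulR]]
t=2: [C=((0 * -4) + -3) | E=∅ | S=∅ | K=[let w :: mulR]]
t=3: [C=(0 * -4) | E=∅ | S=∅ | K=[addR :: let w :: mulR]]
t=4: [C=0 | E=∅ | S=∅ | K=[mulR :: addR :: let w :: mulR]]
t=5: [C=-4 | E=∅ | S=∅ | K=[mulL(0) :: addR :: let w :: mulR]]
t=6: [C=-3 | E=∅ | S=∅ | K=[addL(0) :: let w :: mulR]]
t=7: [C=((λv. (7 * 3)) (w + -3)) | E={w↦0} | S={0↦-3} | K=[mulR]]
t=8: [C=(λv. (7 * 3)) | E={w↦0} | S={0↦-3} | K=[arg :: mulR]]
t=9: [C=(w + -3) | E={w↦0} | S={0↦-3} | K=[fun :: mulR]]
t=10: [C=w | E={w↦0} | S={0↦-3} | K=[addR :: fun :: mulR]]
t=11: [C=-3 | E={w↦0} | S={0↦-3} | K=[addL(-3) :: fun :: mulR]]
t=12: [C=(7 * 3) | E={v↦1, w↦0} | S={0↦-3, 1↦-6} | K=[mulR]]
t=13: [C=7 | E={v↦1, w↦0} | S={0↦-3, 1↦-6} | K=[mulR :: mulR]]
t=14: [C=3 | E={v↦1, w↦0} | S={0↦-3, 1↦-6} | K=[mulL(7) :: mulR]]
t=15: [C=9 | E=∅ | S={0↦-3, 1↦-6} | K=[mulL(21)]]
→ final value 189

Answer: 189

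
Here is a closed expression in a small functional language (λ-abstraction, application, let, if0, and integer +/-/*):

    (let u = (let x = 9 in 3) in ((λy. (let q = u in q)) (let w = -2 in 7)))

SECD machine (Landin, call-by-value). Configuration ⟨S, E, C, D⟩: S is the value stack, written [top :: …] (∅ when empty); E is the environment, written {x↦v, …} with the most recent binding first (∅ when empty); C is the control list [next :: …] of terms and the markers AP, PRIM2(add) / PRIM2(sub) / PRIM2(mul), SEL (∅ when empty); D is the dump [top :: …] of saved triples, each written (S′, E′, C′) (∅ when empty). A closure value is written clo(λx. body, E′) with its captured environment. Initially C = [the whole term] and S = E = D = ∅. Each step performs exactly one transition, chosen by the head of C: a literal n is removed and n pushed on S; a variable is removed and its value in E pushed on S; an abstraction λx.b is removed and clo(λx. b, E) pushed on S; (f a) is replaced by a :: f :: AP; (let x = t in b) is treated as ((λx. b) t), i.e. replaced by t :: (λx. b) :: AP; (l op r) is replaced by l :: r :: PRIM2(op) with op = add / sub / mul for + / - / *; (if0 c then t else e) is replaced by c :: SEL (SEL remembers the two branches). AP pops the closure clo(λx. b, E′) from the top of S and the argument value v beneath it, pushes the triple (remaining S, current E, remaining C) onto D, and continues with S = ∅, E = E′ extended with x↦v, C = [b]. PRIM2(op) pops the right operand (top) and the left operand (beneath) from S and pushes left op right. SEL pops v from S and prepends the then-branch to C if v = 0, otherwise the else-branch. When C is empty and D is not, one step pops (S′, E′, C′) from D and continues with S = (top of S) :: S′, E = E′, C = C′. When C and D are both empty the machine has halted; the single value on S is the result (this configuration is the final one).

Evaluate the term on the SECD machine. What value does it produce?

Answer: 3

Execution trace:
t=0: <S=∅, E=∅, C=[(let u = (let x = 9 in 3) in ((λy. (let q = u in q)) (let w = -2 in 7)))], D=∅>
t=1: <S=∅, E=∅, C=[(let x = 9 in 3) :: (λu. ((λy. (let q = u in q)) (let w = -2 in 7))) :: AP], D=∅>
t=2: <S=∅, E=∅, C=[9 :: (λx. 3) :: AP :: (λu. ((λy. (let q = u in q)) (let w = -2 in 7))) :: AP], D=∅>
t=3: <S=[9], E=∅, C=[(λx. 3) :: AP :: (λu. ((λy. (let q = u in q)) (let w = -2 in 7))) :: AP], D=∅>
t=4: <S=[clo(λx. 3, ∅) :: 9], E=∅, C=[AP :: (λu. ((λy. (let q = u in q)) (let w = -2 in 7))) :: AP], D=∅>
t=5: <S=∅, E={x↦9}, C=[3], D=[(∅, ∅, [(λu. ((λy. (let q = u in q)) (let w = -2 in 7))) :: AP])]>
t=6: <S=[3], E={x↦9}, C=∅, D=[(∅, ∅, [(λu. ((λy. (let q = u in q)) (let w = -2 in 7))) :: AP])]>
t=7: <S=[3], E=∅, C=[(λu. ((λy. (let q = u in q)) (let w = -2 in 7))) :: AP], D=∅>
t=8: <S=[clo(λu. ((λy. (let q = u in q)) (let w = -2 in 7)), ∅) :: 3], E=∅, C=[AP], D=∅>
t=9: <S=∅, E={u↦3}, C=[((λy. (let q = u in q)) (let w = -2 in 7))], D=[(∅, ∅, ∅)]>
t=10: <S=∅, E={u↦3}, C=[(let w = -2 in 7) :: (λy. (let q = u in q)) :: AP], D=[(∅, ∅, ∅)]>
t=11: <S=∅, E={u↦3}, C=[-2 :: (λw. 7) :: AP :: (λy. (let q = u in q)) :: AP], D=[(∅, ∅, ∅)]>
t=12: <S=[-2], E={u↦3}, C=[(λw. 7) :: AP :: (λy. (let q = u in q)) :: AP], D=[(∅, ∅, ∅)]>
t=13: <S=[clo(λw. 7, {u↦3}) :: -2], E={u↦3}, C=[AP :: (λy. (let q = u in q)) :: AP], D=[(∅, ∅, ∅)]>
t=14: <S=∅, E={w↦-2, u↦3}, C=[7], D=[(∅, {u↦3}, [(λy. (let q = u in q)) :: AP]) :: (∅, ∅, ∅)]>
t=15: <S=[7], E={w↦-2, u↦3}, C=∅, D=[(∅, {u↦3}, [(λy. (let q = u in q)) :: AP]) :: (∅, ∅, ∅)]>
t=16: <S=[7], E={u↦3}, C=[(λy. (let q = u in q)) :: AP], D=[(∅, ∅, ∅)]>
t=17: <S=[clo(λy. (let q = u in q), {u↦3}) :: 7], E={u↦3}, C=[AP], D=[(∅, ∅, ∅)]>
t=18: <S=∅, E={y↦7, u↦3}, C=[(let q = u in q)], D=[(∅, {u↦3}, ∅) :: (∅, ∅, ∅)]>
t=19: <S=∅, E={y↦7, u↦3}, C=[u :: (λq. q) :: AP], D=[(∅, {u↦3}, ∅) :: (∅, ∅, ∅)]>
t=20: <S=[3], E={y↦7, u↦3}, C=[(λq. q) :: AP], D=[(∅, {u↦3}, ∅) :: (∅, ∅, ∅)]>
t=21: <S=[clo(λq. q, {y↦7, u↦3}) :: 3], E={y↦7, u↦3}, C=[AP], D=[(∅, {u↦3}, ∅) :: (∅, ∅, ∅)]>
t=22: <S=∅, E={q↦3, y↦7, u↦3}, C=[q], D=[(∅, {y↦7, u↦3}, ∅) :: (∅, {u↦3}, ∅) :: (∅, ∅, ∅)]>
t=23: <S=[3], E={q↦3, y↦7, u↦3}, C=∅, D=[(∅, {y↦7, u↦3}, ∅) :: (∅, {u↦3}, ∅) :: (∅, ∅, ∅)]>
t=24: <S=[3], E={y↦7, u↦3}, C=∅, D=[(∅, {u↦3}, ∅) :: (∅, ∅, ∅)]>
t=25: <S=[3], E={u↦3}, C=∅, D=[(∅, ∅, ∅)]>
t=26: <S=[3], E=∅, C=∅, D=∅>
→ final value 3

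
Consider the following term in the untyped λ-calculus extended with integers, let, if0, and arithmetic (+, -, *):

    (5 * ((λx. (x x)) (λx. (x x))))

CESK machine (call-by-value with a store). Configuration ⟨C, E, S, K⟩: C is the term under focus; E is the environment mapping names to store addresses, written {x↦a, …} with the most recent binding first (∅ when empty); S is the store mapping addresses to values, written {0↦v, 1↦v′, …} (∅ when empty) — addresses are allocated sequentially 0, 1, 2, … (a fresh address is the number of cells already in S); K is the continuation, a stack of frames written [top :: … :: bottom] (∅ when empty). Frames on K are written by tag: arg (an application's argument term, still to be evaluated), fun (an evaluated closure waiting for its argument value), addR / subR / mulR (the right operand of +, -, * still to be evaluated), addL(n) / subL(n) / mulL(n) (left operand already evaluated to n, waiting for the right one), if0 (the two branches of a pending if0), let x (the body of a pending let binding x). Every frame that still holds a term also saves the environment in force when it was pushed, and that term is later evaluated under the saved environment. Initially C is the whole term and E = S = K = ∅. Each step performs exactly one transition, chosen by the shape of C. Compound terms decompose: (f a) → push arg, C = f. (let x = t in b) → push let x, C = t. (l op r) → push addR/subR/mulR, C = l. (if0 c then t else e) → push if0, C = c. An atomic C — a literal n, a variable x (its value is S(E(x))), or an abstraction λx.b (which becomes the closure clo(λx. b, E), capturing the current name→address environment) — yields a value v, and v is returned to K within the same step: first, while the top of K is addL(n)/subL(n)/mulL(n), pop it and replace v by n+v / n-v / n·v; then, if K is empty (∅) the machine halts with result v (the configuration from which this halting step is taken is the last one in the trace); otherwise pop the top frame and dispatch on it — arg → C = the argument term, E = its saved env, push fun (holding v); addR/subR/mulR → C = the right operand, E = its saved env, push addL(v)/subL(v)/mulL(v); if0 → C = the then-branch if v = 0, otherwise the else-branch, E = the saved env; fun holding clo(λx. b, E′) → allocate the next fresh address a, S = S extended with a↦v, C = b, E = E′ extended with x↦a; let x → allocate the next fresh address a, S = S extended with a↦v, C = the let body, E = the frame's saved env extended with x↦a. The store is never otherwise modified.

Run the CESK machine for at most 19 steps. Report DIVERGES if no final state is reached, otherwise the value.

Answer: DIVERGES (no final state within 19 steps)

Execution trace:
step 0: [C=(5 * ((λx. (x x)) (λx. (x x)))) | E=∅ | S=∅ | K=∅]
step 1: [C=5 | E=∅ | S=∅ | K=[mulR]]
step 2: [C=((λx. (x x)) (λx. (x x))) | E=∅ | S=∅ | K=[mulL(5)]]
step 3: [C=(λx. (x x)) | E=∅ | S=∅ | K=[arg :: mulL(5)]]
step 4: [C=(λx. (x x)) | E=∅ | S=∅ | K=[fun :: mulL(5)]]
step 5: [C=(x x) | E={x↦0} | S={0↦clo(λx. (x x), ∅)} | K=[mulL(5)]]
step 6: [C=x | E={x↦0} | S={0↦clo(λx. (x x), ∅)} | K=[arg :: mulL(5)]]
step 7: [C=x | E={x↦0} | S={0↦clo(λx. (x x), ∅)} | K=[fun :: mulL(5)]]
step 8: [C=(x x) | E={x↦1} | S={0↦clo(λx. (x x), ∅), 1↦clo(λx. (x x), ∅)} | K=[mulL(5)]]
step 9: [C=x | E={x↦1} | S={0↦clo(λx. (x x), ∅), 1↦clo(λx. (x x), ∅)} | K=[arg :: mulL(5)]]
step 10: [C=x | E={x↦1} | S={0↦clo(λx. (x x), ∅), 1↦clo(λx. (x x), ∅)} | K=[fun :: mulL(5)]]
step 11: [C=(x x) | E={x↦2} | S={0↦clo(λx. (x x), ∅), 1↦clo(λx. (x x), ∅), 2↦clo(λx. (x x), ∅)} | K=[mulL(5)]]
step 12: [C=x | E={x↦2} | S={0↦clo(λx. (x x), ∅), 1↦clo(λx. (x x), ∅), 2↦clo(λx. (x x), ∅)} | K=[arg :: mulL(5)]]
step 13: [C=x | E={x↦2} | S={0↦clo(λx. (x x), ∅), 1↦clo(λx. (x x), ∅), 2↦clo(λx. (x x), ∅)} | K=[fun :: mulL(5)]]
step 14: [C=(x x) | E={x↦3} | S={0↦clo(λx. (x x), ∅), 1↦clo(λx. (x x), ∅), 2↦clo(λx. (x x), ∅), 3↦clo(λx. (x x), ∅)} | K=[mulL(5)]]
step 15: [C=x | E={x↦3} | S={0↦clo(λx. (x x), ∅), 1↦clo(λx. (x x), ∅), 2↦clo(λx. (x x), ∅), 3↦clo(λx. (x x), ∅)} | K=[arg :: mulL(5)]]
step 16: [C=x | E={x↦3} | S={0↦clo(λx. (x x), ∅), 1↦clo(λx. (x x), ∅), 2↦clo(λx. (x x), ∅), 3↦clo(λx. (x x), ∅)} | K=[fun :: mulL(5)]]
step 17: [C=(x x) | E={x↦4} | S={0↦clo(λx. (x x), ∅), 1↦clo(λx. (x x), ∅), 2↦clo(λx. (x x), ∅), 3↦clo(λx. (x x), ∅), 4↦clo(λx. (x x), ∅)} | K=[mulL(5)]]
step 18: [C=x | E={x↦4} | S={0↦clo(λx. (x x), ∅), 1↦clo(λx. (x x), ∅), 2↦clo(λx. (x x), ∅), 3↦clo(λx. (x x), ∅), 4↦clo(λx. (x x), ∅)} | K=[arg :: mulL(5)]]
step 19: [C=x | E={x↦4} | S={0↦clo(λx. (x x), ∅), 1↦clo(λx. (x x), ∅), 2↦clo(λx. (x x), ∅), 3↦clo(λx. (x x), ∅), 4↦clo(λx. (x x), ∅)} | K=[fun :: mulL(5)]]
→ 19 transitions taken and the configuration is still not final: no result within 19 steps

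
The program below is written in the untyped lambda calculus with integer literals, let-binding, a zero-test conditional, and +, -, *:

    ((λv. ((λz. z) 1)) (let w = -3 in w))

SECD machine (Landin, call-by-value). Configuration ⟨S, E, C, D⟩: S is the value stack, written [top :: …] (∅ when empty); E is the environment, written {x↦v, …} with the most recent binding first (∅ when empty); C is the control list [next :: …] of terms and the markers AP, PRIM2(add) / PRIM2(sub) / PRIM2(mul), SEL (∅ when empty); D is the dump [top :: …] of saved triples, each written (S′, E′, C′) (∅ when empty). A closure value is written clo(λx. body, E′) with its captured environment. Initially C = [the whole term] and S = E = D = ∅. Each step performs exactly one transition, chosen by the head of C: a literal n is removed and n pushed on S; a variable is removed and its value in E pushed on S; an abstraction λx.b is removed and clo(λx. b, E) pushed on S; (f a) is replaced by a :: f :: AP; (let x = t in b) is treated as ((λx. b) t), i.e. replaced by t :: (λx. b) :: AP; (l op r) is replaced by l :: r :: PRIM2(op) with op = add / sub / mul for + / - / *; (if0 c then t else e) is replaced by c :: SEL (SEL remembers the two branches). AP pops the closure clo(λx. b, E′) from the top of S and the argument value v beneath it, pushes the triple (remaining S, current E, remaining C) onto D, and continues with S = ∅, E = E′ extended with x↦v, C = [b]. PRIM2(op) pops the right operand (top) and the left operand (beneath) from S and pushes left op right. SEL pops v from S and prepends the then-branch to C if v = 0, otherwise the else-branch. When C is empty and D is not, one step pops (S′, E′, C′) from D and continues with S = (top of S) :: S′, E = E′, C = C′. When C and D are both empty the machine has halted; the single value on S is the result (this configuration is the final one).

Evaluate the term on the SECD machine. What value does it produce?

0. ⟨S=∅; E=∅; C=[((λv. ((λz. z) 1)) (let w = -3 in w))]; D=∅⟩
1. ⟨S=∅; E=∅; C=[(let w = -3 in w) :: (λv. ((λz. z) 1)) :: AP]; D=∅⟩
2. ⟨S=∅; E=∅; C=[-3 :: (λw. w) :: AP :: (λv. ((λz. z) 1)) :: AP]; D=∅⟩
3. ⟨S=[-3]; E=∅; C=[(λw. w) :: AP :: (λv. ((λz. z) 1)) :: AP]; D=∅⟩
4. ⟨S=[clo(λw. w, ∅) :: -3]; E=∅; C=[AP :: (λv. ((λz. z) 1)) :: AP]; D=∅⟩
5. ⟨S=∅; E={w↦-3}; C=[w]; D=[(∅, ∅, [(λv. ((λz. z) 1)) :: AP])]⟩
6. ⟨S=[-3]; E={w↦-3}; C=∅; D=[(∅, ∅, [(λv. ((λz. z) 1)) :: AP])]⟩
7. ⟨S=[-3]; E=∅; C=[(λv. ((λz. z) 1)) :: AP]; D=∅⟩
8. ⟨S=[clo(λv. ((λz. z) 1), ∅) :: -3]; E=∅; C=[AP]; D=∅⟩
9. ⟨S=∅; E={v↦-3}; C=[((λz. z) 1)]; D=[(∅, ∅, ∅)]⟩
10. ⟨S=∅; E={v↦-3}; C=[1 :: (λz. z) :: AP]; D=[(∅, ∅, ∅)]⟩
11. ⟨S=[1]; E={v↦-3}; C=[(λz. z) :: AP]; D=[(∅, ∅, ∅)]⟩
12. ⟨S=[clo(λz. z, {v↦-3}) :: 1]; E={v↦-3}; C=[AP]; D=[(∅, ∅, ∅)]⟩
13. ⟨S=∅; E={z↦1, v↦-3}; C=[z]; D=[(∅, {v↦-3}, ∅) :: (∅, ∅, ∅)]⟩
14. ⟨S=[1]; E={z↦1, v↦-3}; C=∅; D=[(∅, {v↦-3}, ∅) :: (∅, ∅, ∅)]⟩
15. ⟨S=[1]; E={v↦-3}; C=∅; D=[(∅, ∅, ∅)]⟩
16. ⟨S=[1]; E=∅; C=∅; D=∅⟩
→ final value 1

Answer: 1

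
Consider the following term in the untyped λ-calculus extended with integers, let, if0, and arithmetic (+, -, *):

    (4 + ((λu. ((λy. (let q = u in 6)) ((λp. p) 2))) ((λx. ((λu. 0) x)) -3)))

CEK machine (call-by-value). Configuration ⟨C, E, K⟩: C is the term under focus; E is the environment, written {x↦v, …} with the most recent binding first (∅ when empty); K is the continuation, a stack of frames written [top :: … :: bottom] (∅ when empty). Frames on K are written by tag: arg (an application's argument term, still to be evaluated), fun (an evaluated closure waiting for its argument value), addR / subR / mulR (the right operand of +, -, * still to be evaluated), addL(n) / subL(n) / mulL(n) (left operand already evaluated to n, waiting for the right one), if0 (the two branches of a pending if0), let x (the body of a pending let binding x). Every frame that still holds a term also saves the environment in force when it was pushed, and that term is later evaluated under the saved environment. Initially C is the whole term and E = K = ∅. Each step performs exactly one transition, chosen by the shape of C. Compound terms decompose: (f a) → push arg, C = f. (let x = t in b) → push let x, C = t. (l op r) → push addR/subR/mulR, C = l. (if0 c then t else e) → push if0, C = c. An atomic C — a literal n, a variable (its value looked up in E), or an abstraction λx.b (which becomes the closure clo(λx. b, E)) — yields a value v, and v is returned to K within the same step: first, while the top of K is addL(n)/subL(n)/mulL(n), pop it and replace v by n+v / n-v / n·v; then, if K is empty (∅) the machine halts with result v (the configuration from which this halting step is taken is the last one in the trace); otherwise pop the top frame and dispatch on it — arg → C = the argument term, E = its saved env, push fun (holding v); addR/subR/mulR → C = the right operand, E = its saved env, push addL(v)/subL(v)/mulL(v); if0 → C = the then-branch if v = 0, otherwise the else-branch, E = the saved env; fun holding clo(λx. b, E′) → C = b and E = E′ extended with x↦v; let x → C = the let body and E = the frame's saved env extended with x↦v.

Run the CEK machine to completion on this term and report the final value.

[0] [C=(4 + ((λu. ((λy. (let q = u in 6)) ((λp. p) 2))) ((λx. ((λu. 0) x)) -3))) | E=∅ | K=∅]
[1] [C=4 | E=∅ | K=[addR]]
[2] [C=((λu. ((λy. (let q = u in 6)) ((λp. p) 2))) ((λx. ((λu. 0) x)) -3)) | E=∅ | K=[addL(4)]]
[3] [C=(λu. ((λy. (let q = u in 6)) ((λp. p) 2))) | E=∅ | K=[arg :: addL(4)]]
[4] [C=((λx. ((λu. 0) x)) -3) | E=∅ | K=[fun :: addL(4)]]
[5] [C=(λx. ((λu. 0) x)) | E=∅ | K=[arg :: fun :: addL(4)]]
[6] [C=-3 | E=∅ | K=[fun :: fun :: addL(4)]]
[7] [C=((λu. 0) x) | E={x↦-3} | K=[fun :: addL(4)]]
[8] [C=(λu. 0) | E={x↦-3} | K=[arg :: fun :: addL(4)]]
[9] [C=x | E={x↦-3} | K=[fun :: fun :: addL(4)]]
[10] [C=0 | E={u↦-3, x↦-3} | K=[fun :: addL(4)]]
[11] [C=((λy. (let q = u in 6)) ((λp. p) 2)) | E={u↦0} | K=[addL(4)]]
[12] [C=(λy. (let q = u in 6)) | E={u↦0} | K=[arg :: addL(4)]]
[13] [C=((λp. p) 2) | E={u↦0} | K=[fun :: addL(4)]]
[14] [C=(λp. p) | E={u↦0} | K=[arg :: fun :: addL(4)]]
[15] [C=2 | E={u↦0} | K=[fun :: fun :: addL(4)]]
[16] [C=p | E={p↦2, u↦0} | K=[fun :: addL(4)]]
[17] [C=(let q = u in 6) | E={y↦2, u↦0} | K=[addL(4)]]
[18] [C=u | E={y↦2, u↦0} | K=[let q :: addL(4)]]
[19] [C=6 | E={q↦0, y↦2, u↦0} | K=[addL(4)]]
→ final value 10

Answer: 10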